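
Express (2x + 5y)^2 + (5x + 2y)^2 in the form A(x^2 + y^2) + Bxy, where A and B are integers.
29(x^2 + y^2) + 40xy

Expanding: (2x + 5y)^2 = 4x^2 + 20xy + 25y^2
(5x + 2y)^2 = 25x^2 + 20xy + 4y^2
Sum = (4+25)(x^2+y^2) + 40xy = 29(x^2 + y^2) + 40xy
This is symmetric in x and y.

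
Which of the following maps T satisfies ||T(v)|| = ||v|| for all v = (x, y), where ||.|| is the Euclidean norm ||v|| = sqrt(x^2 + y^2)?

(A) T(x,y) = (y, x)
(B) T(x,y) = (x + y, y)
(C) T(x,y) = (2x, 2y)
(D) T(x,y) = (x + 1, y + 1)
A

A transformation preserves a norm if ||T(v)|| = ||v|| for every v; a single vector where the norm changes rules an option out.

(A) T(x,y) = (y, x): preserves the norm -- it is an orthogonal map (a rotation/reflection), and (y)^2 + (x)^2 simplifies to x^2 + y^2.
(B) T(x,y) = (x + y, y): v = (0, 1) has norm sqrt((0)^2 + (1)^2) = 1, but T(v) = (1, 1) has norm sqrt(2) -- not preserved.
(C) T(x,y) = (2x, 2y): v = (1, 0) has norm sqrt((1)^2 + (0)^2) = 1, but T(v) = (2, 0) has norm 2 -- not preserved.
(D) T(x,y) = (x + 1, y + 1): v = (1, 0) has norm sqrt((1)^2 + (0)^2) = 1, but T(v) = (2, 1) has norm sqrt(5) -- not preserved.

Therefore the answer is (A).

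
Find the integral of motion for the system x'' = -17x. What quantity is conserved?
E = (x')^2 + 17x^2

Multiply the equation by x':
x' * x'' = -17x * x'
The left side is d/dt[(x')^2/2] and the right side is d/dt[-17x^2/2], so
d/dt[(x')^2/2 + 17x^2/2] = 0, i.e. (x')^2/2 + 17x^2/2 = constant.
Multiplying by 2, the integral of motion is E = (x')^2 + 17x^2.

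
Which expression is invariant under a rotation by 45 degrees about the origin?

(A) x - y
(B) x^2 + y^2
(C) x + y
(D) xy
B

A rotation by 45 degrees sends (x, y) to (sqrt(2)x/2 - sqrt(2)y/2, sqrt(2)x/2 + sqrt(2)y/2).
Substitute the transformed coordinates into each option and compare with the original:
(A) x - y  ->  (sqrt(2)x/2 - sqrt(2)y/2) - (sqrt(2)x/2 + sqrt(2)y/2) = -sqrt(2)y   [differs from x - y: not invariant]
(B) x^2 + y^2  ->  (sqrt(2)x/2 - sqrt(2)y/2)^2 + (sqrt(2)x/2 + sqrt(2)y/2)^2 = x^2 + y^2   [equals x^2 + y^2: invariant]
(C) x + y  ->  (sqrt(2)x/2 - sqrt(2)y/2) + (sqrt(2)x/2 + sqrt(2)y/2) = sqrt(2)x   [differs from x + y: not invariant]
(D) xy  ->  (sqrt(2)x/2 - sqrt(2)y/2)(sqrt(2)x/2 + sqrt(2)y/2) = x^2/2 - y^2/2   [differs from xy: not invariant]

Only option (B), x^2 + y^2, is unchanged by the transformation.
Geometrically, x^2 + y^2 is the squared distance from the origin, which every rotation about the origin preserves.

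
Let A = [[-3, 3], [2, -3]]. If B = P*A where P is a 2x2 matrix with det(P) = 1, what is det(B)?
3

By the multiplicative property of determinants, det(B) = det(P*A) = det(P) * det(A) = det(A),
so the determinant is invariant under multiplication by any determinant-1 matrix; we just need det(A).

det(A) = (-3)(-3) - (3)(2) = 9 - 6 = 3

Therefore det(B) = 1 * 3 = 3.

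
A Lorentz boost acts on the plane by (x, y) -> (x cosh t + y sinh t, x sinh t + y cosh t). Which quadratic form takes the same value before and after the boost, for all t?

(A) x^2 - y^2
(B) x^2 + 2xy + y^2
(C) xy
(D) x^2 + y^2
A

Write x' = x cosh t + y sinh t, y' = x sinh t + y cosh t and substitute into each option:
(A) x^2 - y^2: (x cosh t + y sinh t)^2 - (x sinh t + y cosh t)^2 = x^2(cosh^2 t - sinh^2 t) + 2xy(cosh t sinh t - sinh t cosh t) + y^2(sinh^2 t - cosh^2 t) = x^2 - y^2   [invariant, using cosh^2 t - sinh^2 t = 1]
(B) x^2 + 2xy + y^2: (x' + y')^2 with x' + y' = (x + y)(cosh t + sinh t) = (x + y)e^t, so it becomes (x + y)^2 e^(2t)   [not invariant for t != 0]
(C) xy: (x cosh t + y sinh t)(x sinh t + y cosh t) = xy(cosh^2 t + sinh^2 t) + (x^2 + y^2) sinh t cosh t = xy cosh 2t + (x^2 + y^2)(sinh 2t)/2   [not invariant for t != 0]
(D) x^2 + y^2: (x cosh t + y sinh t)^2 + (x sinh t + y cosh t)^2 = (x^2 + y^2)(cosh^2 t + sinh^2 t) + 4xy sinh t cosh t = (x^2 + y^2) cosh 2t + 2xy sinh 2t   [not invariant for t != 0]

Only (A) x^2 - y^2 is unchanged; it is the Minkowski form preserved by Lorentz boosts, just as x^2 + y^2 is preserved by ordinary rotations.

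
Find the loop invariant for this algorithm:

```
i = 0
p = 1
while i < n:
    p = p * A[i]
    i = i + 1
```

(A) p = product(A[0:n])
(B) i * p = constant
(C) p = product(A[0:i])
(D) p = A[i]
C

A loop invariant must hold before the first iteration and be re-established by every execution of the body.

(C) p = product(A[0:i]): Initially i = 0 and p = 1 = product of the empty slice A[0:0]. If p = product(A[0:i]) holds at the top of an iteration, the body sets p to product(A[0:i]) * A[i] = product(A[0:i+1]) and then i to i+1, so the property is restored. At exit i = n, giving p = product(A[0:n]).

The other options fail:
(A) p = product(A[0:n]): false before the loop (p = 1, not the full product) -- it only becomes true at exit.
(B) i * p = constant: initially i * p = 0, but after one iteration it is 1 * A[0], which is nonzero in general.
(D) p = A[i]: after the first iteration p = A[0] but i = 1; in general p is a product of several elements, not a single one.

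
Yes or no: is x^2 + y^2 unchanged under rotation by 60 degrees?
Yes

Applying rotation by 60 degrees: x' = x*cos(60 degrees) - y*sin(60 degrees) = x/2 - sqrt(3)y/2, y' = x*sin(60 degrees) + y*cos(60 degrees) = sqrt(3)x/2 + y/2

Substituting into x^2 + y^2:
(x/2 - sqrt(3)y/2)^2 + (sqrt(3)x/2 + y/2)^2
= x^2 + y^2

This equals the original expression x^2 + y^2, so it IS invariant.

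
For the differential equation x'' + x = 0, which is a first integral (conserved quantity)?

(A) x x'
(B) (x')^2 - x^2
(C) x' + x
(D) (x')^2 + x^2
D

A first integral I satisfies dI/dt = 0 along every solution. Differentiate each option and use the equation of motion:
(A) d/dt[x x'] = (x')^2 + x x'' = (x')^2 - x^2, not identically 0
(B) d/dt[(x')^2 - x^2] = 2x'x'' - 2x x' = -4x x', not identically 0
(C) d/dt[x' + x] = x'' + x' = -x + x', not identically 0
(D) d/dt[(x')^2 + x^2] = 2x'x'' + 2x x' = 2x'(-x) + 2x x' = 0

Only (D) has zero time-derivative. So the energy-like quantity (x')^2 + x^2 is the first integral.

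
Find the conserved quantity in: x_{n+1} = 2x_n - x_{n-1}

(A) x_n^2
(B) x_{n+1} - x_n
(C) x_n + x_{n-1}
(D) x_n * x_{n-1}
B

For the recurrence x_{n+1} = 2x_n - x_{n-1}:

If x_{n+1} = 2x_n - x_{n-1}, then:
x_{n+1} - x_n = x_n - x_{n-1}
The first difference is constant throughout the sequence.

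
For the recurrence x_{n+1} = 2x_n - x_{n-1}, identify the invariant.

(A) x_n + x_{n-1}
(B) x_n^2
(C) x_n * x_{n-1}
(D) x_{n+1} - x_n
D

For the recurrence x_{n+1} = 2x_n - x_{n-1}:

If x_{n+1} = 2x_n - x_{n-1}, then:
x_{n+1} - x_n = x_n - x_{n-1}
The first difference is constant throughout the sequence.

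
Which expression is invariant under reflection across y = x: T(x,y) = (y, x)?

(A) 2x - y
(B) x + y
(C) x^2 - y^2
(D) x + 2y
B

The map is reflection across y = x: T(x,y) = (y, x).
Substitute the transformed coordinates into each option and compare with the original:
(A) 2x - y  ->  2(y) - (x) = -x + 2y   [differs from 2x - y: not invariant]
(B) x + y  ->  (y) + (x) = x + y   [equals x + y: invariant]
(C) x^2 - y^2  ->  (y)^2 - (x)^2 = -x^2 + y^2   [differs from x^2 - y^2: not invariant]
(D) x + 2y  ->  (y) + 2(x) = 2x + y   [differs from x + 2y: not invariant]

Only option (B), x + y, is unchanged by the transformation.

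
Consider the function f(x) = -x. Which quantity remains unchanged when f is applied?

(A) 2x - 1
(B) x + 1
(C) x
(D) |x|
D

For f(x) = -x:
Applying f replaces x by -x. Since |-x| = |x|, the absolute value is unchanged by f, whereas x -> -x, 2x - 1 -> -2x - 1 and x + 1 -> -x + 1 all change.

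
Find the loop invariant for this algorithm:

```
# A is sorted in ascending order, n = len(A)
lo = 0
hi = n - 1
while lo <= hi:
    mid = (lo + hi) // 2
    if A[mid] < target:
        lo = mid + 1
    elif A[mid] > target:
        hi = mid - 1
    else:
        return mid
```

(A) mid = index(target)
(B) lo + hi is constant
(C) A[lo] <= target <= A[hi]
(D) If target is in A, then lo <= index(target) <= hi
D

A loop invariant must hold before the first iteration and be re-established by every execution of the body.

(D) If target is in A, then lo <= index(target) <= hi: Before the loop [lo, hi] = [0, n-1] covers every index. When A[mid] < target, sortedness puts target strictly to the right of mid, so setting lo = mid + 1 keeps index(target) in [lo, hi]; symmetrically for hi = mid - 1. Hence 'if target is in A then lo <= index(target) <= hi' holds after every iteration, and when lo > hi it proves target is absent.

The other options fail:
(A) mid = index(target): mid is just the current probe; it equals index(target) only on the iteration that returns.
(B) lo + hi is constant: each iteration moves exactly one of lo, hi, so lo + hi changes (e.g. 0 + (n-1) becomes (mid+1) + (n-1)).
(C) A[lo] <= target <= A[hi]: fails when target is not in A (e.g. target < A[0] already violates it before the loop), so it is not maintained in general.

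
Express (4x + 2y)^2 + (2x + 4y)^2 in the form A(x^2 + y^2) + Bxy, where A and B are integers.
20(x^2 + y^2) + 32xy

Expanding: (4x + 2y)^2 = 16x^2 + 16xy + 4y^2
(2x + 4y)^2 = 4x^2 + 16xy + 16y^2
Sum = (16+4)(x^2+y^2) + 32xy = 20(x^2 + y^2) + 32xy
This is symmetric in x and y.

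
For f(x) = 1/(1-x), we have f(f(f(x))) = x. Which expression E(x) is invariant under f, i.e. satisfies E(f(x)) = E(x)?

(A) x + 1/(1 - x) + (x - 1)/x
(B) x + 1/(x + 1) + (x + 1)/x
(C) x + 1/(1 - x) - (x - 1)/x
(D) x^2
A

Replace x by f(x) = 1/(1 - x) in each option and simplify. As a quick numerical cross-check, also compare E(3) with E(f(3)) = E(-1/2).

(A) x + 1/(1 - x) + (x - 1)/x  ->  (1/(1 - x)) + 1/(1 - (1/(1 - x))) + ((1/(1 - x)) - 1)/(1/(1 - x)), which simplifies back to x + 1/(1 - x) + (x - 1)/x; check: E(3) = 19/6, E(-1/2) = 19/6.   [invariant]
(B) x + 1/(x + 1) + (x + 1)/x  ->  (1/(1 - x)) + 1/((1/(1 - x)) + 1) + ((1/(1 - x)) + 1)/(1/(1 - x)) = (-x^3 + 6x^2 - 11x + 7)/(x^2 - 3x + 2); check: E(3) = 55/12 but E(-1/2) = 1/2.   [not invariant]
(C) x + 1/(1 - x) - (x - 1)/x  ->  (1/(1 - x)) + 1/(1 - (1/(1 - x))) - ((1/(1 - x)) - 1)/(1/(1 - x)) = (x^2(1 - x) - x + (x - 1)^2)/(x(x - 1)); check: E(3) = 11/6 but E(-1/2) = -17/6.   [not invariant]
(D) x^2  ->  (1/(1 - x))^2 = (x - 1)^(-2); check: E(3) = 9 but E(-1/2) = 1/4.   [not invariant]

Only (A) is unchanged. Indeed f(f(x)) = 1/(1 - 1/(1-x)) = (1-x)/(-x) = (x-1)/x, so E(x) = x + f(x) + f(f(x)) is the sum over the whole 3-cycle; applying f just permutes the three terms cyclically (x -> f(x) -> f(f(x)) -> x), leaving the sum unchanged.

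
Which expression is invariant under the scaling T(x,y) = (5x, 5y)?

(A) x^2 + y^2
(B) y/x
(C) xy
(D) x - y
B

Under the uniform scaling T(x,y) = (5x, 5y):
Substitute the transformed coordinates into each option and compare with the original:
(A) x^2 + y^2  ->  (5x)^2 + (5y)^2 = 25x^2 + 25y^2   [differs from x^2 + y^2: not invariant]
(B) y/x  ->  (5y)/(5x) = y/x   [equals y/x: invariant]
(C) xy  ->  (5x)(5y) = 25xy   [differs from xy: not invariant]
(D) x - y  ->  (5x) - (5y) = 5x - 5y   [differs from x - y: not invariant]

Only option (B), y/x, is unchanged by the transformation.
The common factor 5 cancels in a ratio of coordinates, while sums, products and sums of squares pick up factors of 5 or 25.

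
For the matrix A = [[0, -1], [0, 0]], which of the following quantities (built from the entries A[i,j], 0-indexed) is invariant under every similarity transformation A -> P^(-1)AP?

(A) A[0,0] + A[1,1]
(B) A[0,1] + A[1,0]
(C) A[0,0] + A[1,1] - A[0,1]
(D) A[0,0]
A

A[0,0] + A[1,1] is the trace of A. By the cyclic property of the trace, tr(P^(-1)AP) = tr(APP^(-1)) = tr(A), so it is the same for every matrix similar to A.

The other combinations are not similarity invariants. For example, take P = [[1, 1], [1, 2]] (det P = 1), so P^(-1) = [[2, -1], [-1, 1]] and
B = P^(-1)AP = [[-2, -4], [1, 2]].
Evaluating each option on A and on B:
(A) A[0,0] + A[1,1]: 0 for A, 0 for B -> unchanged
(B) A[0,1] + A[1,0]: -1 for A, -3 for B -> changes
(C) A[0,0] + A[1,1] - A[0,1]: 1 for A, 4 for B -> changes
(D) A[0,0]: 0 for A, -2 for B -> changes

Only (A) A[0,0] + A[1,1] = 0 survives (and it does so for every P, not just this one), so it is the invariant.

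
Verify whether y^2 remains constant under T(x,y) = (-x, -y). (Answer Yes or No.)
Yes

Substitute T(x,y) = (-x, -y) into the expression and compare with the original.

Original: y^2
After applying T: (-y)^2 = y^2

This is identical to the original y^2, so the expression is invariant.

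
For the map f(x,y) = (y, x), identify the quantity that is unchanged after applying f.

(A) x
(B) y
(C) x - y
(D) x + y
D

For f(x,y) = (y, x):
After applying f: x' = y, y' = x. So x' + y' = y + x = x + y.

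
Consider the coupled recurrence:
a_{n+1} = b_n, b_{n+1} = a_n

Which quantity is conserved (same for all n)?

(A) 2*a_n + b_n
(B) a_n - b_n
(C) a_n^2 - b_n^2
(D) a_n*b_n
D

Replace a_n by a_{n+1} = b_n and b_n by b_{n+1} = a_n in each option and simplify:
(A) 2*a_n + b_n  ->  2*(b_n) + (a_n) = a_n + 2*b_n   [not conserved]
(B) a_n - b_n  ->  (b_n) - (a_n) = -a_n + b_n   [not conserved]
(C) a_n^2 - b_n^2  ->  (b_n)^2 - (a_n)^2 = -a_n^2 + b_n^2   [not conserved]
(D) a_n*b_n  ->  (b_n)*(a_n) = a_n*b_n   [conserved]

Only (D) a_n*b_n returns to itself after one step, so it is the conserved quantity.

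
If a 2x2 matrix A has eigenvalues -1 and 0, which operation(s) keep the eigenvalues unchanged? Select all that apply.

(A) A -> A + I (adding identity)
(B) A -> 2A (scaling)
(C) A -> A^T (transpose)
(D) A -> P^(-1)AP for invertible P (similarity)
C and D

Eigenvalues are preserved by:
1. Similarity transformations: A -> P^(-1)AP (same characteristic polynomial)
2. Transpose: A^T has the same eigenvalues as A

Eigenvalues are NOT preserved by:
- Adding identity: eigenvalues become -1+1, 0+1
- Scaling: eigenvalues become -2, 0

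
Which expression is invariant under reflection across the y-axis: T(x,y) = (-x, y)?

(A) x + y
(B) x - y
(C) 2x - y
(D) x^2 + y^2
D

The map is reflection across the y-axis: T(x,y) = (-x, y).
Substitute the transformed coordinates into each option and compare with the original:
(A) x + y  ->  (-x) + (y) = -x + y   [differs from x + y: not invariant]
(B) x - y  ->  (-x) - (y) = -x - y   [differs from x - y: not invariant]
(C) 2x - y  ->  2(-x) - (y) = -2x - y   [differs from 2x - y: not invariant]
(D) x^2 + y^2  ->  (-x)^2 + (y)^2 = x^2 + y^2   [equals x^2 + y^2: invariant]

Only option (D), x^2 + y^2, is unchanged by the transformation.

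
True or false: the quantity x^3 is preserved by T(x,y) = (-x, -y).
False

Substitute T(x,y) = (-x, -y) into the expression and compare with the original.

Original: x^3
After applying T: (-x)^3 = -x^3

This differs from the original x^3 (difference: -2x^3), so the expression is NOT invariant.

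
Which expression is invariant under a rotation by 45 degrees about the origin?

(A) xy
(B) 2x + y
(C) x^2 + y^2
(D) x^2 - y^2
C

A rotation by 45 degrees sends (x, y) to (sqrt(2)x/2 - sqrt(2)y/2, sqrt(2)x/2 + sqrt(2)y/2).
Substitute the transformed coordinates into each option and compare with the original:
(A) xy  ->  (sqrt(2)x/2 - sqrt(2)y/2)(sqrt(2)x/2 + sqrt(2)y/2) = x^2/2 - y^2/2   [differs from xy: not invariant]
(B) 2x + y  ->  2(sqrt(2)x/2 - sqrt(2)y/2) + (sqrt(2)x/2 + sqrt(2)y/2) = 3sqrt(2)x/2 - sqrt(2)y/2   [differs from 2x + y: not invariant]
(C) x^2 + y^2  ->  (sqrt(2)x/2 - sqrt(2)y/2)^2 + (sqrt(2)x/2 + sqrt(2)y/2)^2 = x^2 + y^2   [equals x^2 + y^2: invariant]
(D) x^2 - y^2  ->  (sqrt(2)x/2 - sqrt(2)y/2)^2 - (sqrt(2)x/2 + sqrt(2)y/2)^2 = -2xy   [differs from x^2 - y^2: not invariant]

Only option (C), x^2 + y^2, is unchanged by the transformation.
Geometrically, x^2 + y^2 is the squared distance from the origin, which every rotation about the origin preserves.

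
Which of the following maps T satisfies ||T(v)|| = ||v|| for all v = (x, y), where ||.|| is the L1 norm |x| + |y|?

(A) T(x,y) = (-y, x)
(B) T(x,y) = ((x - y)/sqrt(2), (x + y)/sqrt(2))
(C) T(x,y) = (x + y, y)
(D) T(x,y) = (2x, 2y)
A

A transformation preserves a norm if ||T(v)|| = ||v|| for every v; a single vector where the norm changes rules an option out.

(A) T(x,y) = (-y, x): preserves the norm -- it only permutes the coordinates and/or flips signs, which leaves |x| + |y| unchanged.
(B) T(x,y) = ((x - y)/sqrt(2), (x + y)/sqrt(2)): v = (1, 0) has norm |1| + |0| = 1, but T(v) = (sqrt(2)/2, sqrt(2)/2) has norm sqrt(2) -- not preserved.
(C) T(x,y) = (x + y, y): v = (0, 1) has norm |0| + |1| = 1, but T(v) = (1, 1) has norm 2 -- not preserved.
(D) T(x,y) = (2x, 2y): v = (1, 0) has norm |1| + |0| = 1, but T(v) = (2, 0) has norm 2 -- not preserved.

Therefore the answer is (A).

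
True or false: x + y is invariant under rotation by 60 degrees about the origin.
False

Applying rotation by 60 degrees: x' = x*cos(60 degrees) - y*sin(60 degrees) = x/2 - sqrt(3)y/2, y' = x*sin(60 degrees) + y*cos(60 degrees) = sqrt(3)x/2 + y/2

Substituting into x + y:
(x/2 - sqrt(3)y/2) + (sqrt(3)x/2 + y/2)
= x/2 + sqrt(3)x/2 - sqrt(3)y/2 + y/2

This differs from the original expression x + y, so it is NOT invariant.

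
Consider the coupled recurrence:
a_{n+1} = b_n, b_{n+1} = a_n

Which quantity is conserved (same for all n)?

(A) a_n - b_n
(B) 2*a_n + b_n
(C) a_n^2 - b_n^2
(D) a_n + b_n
D

Replace a_n by a_{n+1} = b_n and b_n by b_{n+1} = a_n in each option and simplify:
(A) a_n - b_n  ->  (b_n) - (a_n) = -a_n + b_n   [not conserved]
(B) 2*a_n + b_n  ->  2*(b_n) + (a_n) = a_n + 2*b_n   [not conserved]
(C) a_n^2 - b_n^2  ->  (b_n)^2 - (a_n)^2 = -a_n^2 + b_n^2   [not conserved]
(D) a_n + b_n  ->  (b_n) + (a_n) = a_n + b_n   [conserved]

Only (D) a_n + b_n returns to itself after one step, so it is the conserved quantity.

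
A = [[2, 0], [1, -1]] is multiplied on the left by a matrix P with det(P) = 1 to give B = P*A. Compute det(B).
-2

By the multiplicative property of determinants, det(B) = det(P*A) = det(P) * det(A) = det(A),
so the determinant is invariant under multiplication by any determinant-1 matrix; we just need det(A).

det(A) = (2)(-1) - (0)(1) = -2 - 0 = -2

Therefore det(B) = 1 * (-2) = -2.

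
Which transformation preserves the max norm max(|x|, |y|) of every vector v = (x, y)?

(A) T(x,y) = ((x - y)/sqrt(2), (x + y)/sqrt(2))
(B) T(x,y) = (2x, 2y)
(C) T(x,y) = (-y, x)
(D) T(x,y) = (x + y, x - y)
C

A transformation preserves a norm if ||T(v)|| = ||v|| for every v; a single vector where the norm changes rules an option out.

(A) T(x,y) = ((x - y)/sqrt(2), (x + y)/sqrt(2)): v = (1, 0) has norm max(|1|, |0|) = 1, but T(v) = (sqrt(2)/2, sqrt(2)/2) has norm sqrt(2)/2 -- not preserved.
(B) T(x,y) = (2x, 2y): v = (1, 0) has norm max(|1|, |0|) = 1, but T(v) = (2, 0) has norm 2 -- not preserved.
(C) T(x,y) = (-y, x): preserves the norm -- it only permutes the coordinates and/or flips signs, which leaves max(|x|, |y|) unchanged.
(D) T(x,y) = (x + y, x - y): v = (1, 1) has norm max(|1|, |1|) = 1, but T(v) = (2, 0) has norm 2 -- not preserved.

Therefore the answer is (C).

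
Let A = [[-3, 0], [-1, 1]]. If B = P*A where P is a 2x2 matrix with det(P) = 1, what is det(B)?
-3

By the multiplicative property of determinants, det(B) = det(P*A) = det(P) * det(A) = det(A),
so the determinant is invariant under multiplication by any determinant-1 matrix; we just need det(A).

det(A) = (-3)(1) - (0)(-1) = -3 - 0 = -3

Therefore det(B) = 1 * (-3) = -3.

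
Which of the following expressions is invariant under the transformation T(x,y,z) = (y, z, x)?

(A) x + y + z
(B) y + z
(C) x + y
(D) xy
A

Apply T(x,y,z) = (y, z, x) to each option, i.e. replace (x, y, z) by the transformed coordinates.
Substitute the transformed coordinates into each option and compare with the original:
(A) x + y + z  ->  (y) + (z) + (x) = x + y + z   [equals x + y + z: invariant]
(B) y + z  ->  (z) + (x) = x + z   [differs from y + z: not invariant]
(C) x + y  ->  (y) + (z) = y + z   [differs from x + y: not invariant]
(D) xy  ->  (y)(z) = yz   [differs from xy: not invariant]

Only option (A), x + y + z, is unchanged by the transformation.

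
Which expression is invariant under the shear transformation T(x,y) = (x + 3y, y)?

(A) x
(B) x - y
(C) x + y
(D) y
D

Under the shear T(x,y) = (x + 3y, y):
Substitute the transformed coordinates into each option and compare with the original:
(A) x  ->  (x + 3y) = x + 3y   [differs from x: not invariant]
(B) x - y  ->  (x + 3y) - (y) = x + 2y   [differs from x - y: not invariant]
(C) x + y  ->  (x + 3y) + (y) = x + 4y   [differs from x + y: not invariant]
(D) y  ->  (y) = y   [equals y: invariant]

Only option (D), y, is unchanged by the transformation.
A horizontal shear moves points parallel to the x-axis, so the y-coordinate (and any function of y alone) is unchanged.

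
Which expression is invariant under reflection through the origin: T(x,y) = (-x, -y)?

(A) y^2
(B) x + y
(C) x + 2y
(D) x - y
A

The map is reflection through the origin: T(x,y) = (-x, -y).
Substitute the transformed coordinates into each option and compare with the original:
(A) y^2  ->  (-y)^2 = y^2   [equals y^2: invariant]
(B) x + y  ->  (-x) + (-y) = -x - y   [differs from x + y: not invariant]
(C) x + 2y  ->  (-x) + 2(-y) = -x - 2y   [differs from x + 2y: not invariant]
(D) x - y  ->  (-x) - (-y) = -x + y   [differs from x - y: not invariant]

Only option (A), y^2, is unchanged by the transformation.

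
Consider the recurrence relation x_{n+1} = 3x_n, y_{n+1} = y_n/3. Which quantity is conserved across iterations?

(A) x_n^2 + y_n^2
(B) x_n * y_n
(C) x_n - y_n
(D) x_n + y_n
B

For the recurrence x_{n+1} = 3x_n, y_{n+1} = y_n/3:

x_{n+1} * y_{n+1} = (3x_n) * (y_n/3) = x_n * y_n
The product is conserved.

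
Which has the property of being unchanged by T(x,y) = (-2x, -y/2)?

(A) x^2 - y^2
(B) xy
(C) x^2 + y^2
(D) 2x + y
B

An expression E(x,y) is invariant under T if E(T(x,y)) = E(x,y). Here T(x,y) = (-2x, -y/2).
Substitute the transformed coordinates into each option and compare with the original:
(A) x^2 - y^2  ->  (-2x)^2 - (-y/2)^2 = 4x^2 - y^2/4   [differs from x^2 - y^2: not invariant]
(B) xy  ->  (-2x)(-y/2) = xy   [equals xy: invariant]
(C) x^2 + y^2  ->  (-2x)^2 + (-y/2)^2 = 4x^2 + y^2/4   [differs from x^2 + y^2: not invariant]
(D) 2x + y  ->  2(-2x) + (-y/2) = -4x - y/2   [differs from 2x + y: not invariant]

Only option (B), xy, is unchanged by the transformation.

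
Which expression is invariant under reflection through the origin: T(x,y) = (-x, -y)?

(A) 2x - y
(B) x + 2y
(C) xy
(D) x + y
C

The map is reflection through the origin: T(x,y) = (-x, -y).
Substitute the transformed coordinates into each option and compare with the original:
(A) 2x - y  ->  2(-x) - (-y) = -2x + y   [differs from 2x - y: not invariant]
(B) x + 2y  ->  (-x) + 2(-y) = -x - 2y   [differs from x + 2y: not invariant]
(C) xy  ->  (-x)(-y) = xy   [equals xy: invariant]
(D) x + y  ->  (-x) + (-y) = -x - y   [differs from x + y: not invariant]

Only option (C), xy, is unchanged by the transformation.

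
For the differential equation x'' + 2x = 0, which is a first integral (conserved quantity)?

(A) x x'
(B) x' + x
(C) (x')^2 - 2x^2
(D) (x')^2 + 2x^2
D

A first integral I satisfies dI/dt = 0 along every solution. Differentiate each option and use the equation of motion:
(A) d/dt[x x'] = (x')^2 + x x'' = (x')^2 - 2x^2, not identically 0
(B) d/dt[x' + x] = x'' + x' = -2x + x', not identically 0
(C) d/dt[(x')^2 - 2x^2] = 2x'x'' - 4x x' = -8x x', not identically 0
(D) d/dt[(x')^2 + 2x^2] = 2x'x'' + 4x x' = 2x'(-2x) + 4x x' = 0

Only (D) has zero time-derivative. So the energy-like quantity (x')^2 + 2x^2 is the first integral.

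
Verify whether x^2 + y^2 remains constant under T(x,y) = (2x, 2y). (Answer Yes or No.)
No

Substitute T(x,y) = (2x, 2y) into the expression and compare with the original.

Original: x^2 + y^2
After applying T: (2x)^2 + (2y)^2 = 4x^2 + 4y^2

This differs from the original x^2 + y^2 (difference: 3x^2 + 3y^2), so the expression is NOT invariant.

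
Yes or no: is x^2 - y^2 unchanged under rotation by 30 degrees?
No

Applying rotation by 30 degrees: x' = x*cos(30 degrees) - y*sin(30 degrees) = sqrt(3)x/2 - y/2, y' = x*sin(30 degrees) + y*cos(30 degrees) = x/2 + sqrt(3)y/2

Substituting into x^2 - y^2:
(sqrt(3)x/2 - y/2)^2 - (x/2 + sqrt(3)y/2)^2
= x^2/2 - sqrt(3)xy - y^2/2

This differs from the original expression x^2 - y^2, so it is NOT invariant.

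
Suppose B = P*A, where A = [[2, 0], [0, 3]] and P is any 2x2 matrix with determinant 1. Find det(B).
6

By the multiplicative property of determinants, det(B) = det(P*A) = det(P) * det(A) = det(A),
so the determinant is invariant under multiplication by any determinant-1 matrix; we just need det(A).

det(A) = (2)(3) - (0)(0) = 6 - 0 = 6

Therefore det(B) = 1 * 6 = 6.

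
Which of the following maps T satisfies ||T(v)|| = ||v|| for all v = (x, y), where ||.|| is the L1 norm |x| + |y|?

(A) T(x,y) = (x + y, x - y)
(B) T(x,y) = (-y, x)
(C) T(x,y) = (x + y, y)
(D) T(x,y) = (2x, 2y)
B

A transformation preserves a norm if ||T(v)|| = ||v|| for every v; a single vector where the norm changes rules an option out.

(A) T(x,y) = (x + y, x - y): v = (1, 0) has norm |1| + |0| = 1, but T(v) = (1, 1) has norm 2 -- not preserved.
(B) T(x,y) = (-y, x): preserves the norm -- it only permutes the coordinates and/or flips signs, which leaves |x| + |y| unchanged.
(C) T(x,y) = (x + y, y): v = (0, 1) has norm |0| + |1| = 1, but T(v) = (1, 1) has norm 2 -- not preserved.
(D) T(x,y) = (2x, 2y): v = (1, 0) has norm |1| + |0| = 1, but T(v) = (2, 0) has norm 2 -- not preserved.

Therefore the answer is (B).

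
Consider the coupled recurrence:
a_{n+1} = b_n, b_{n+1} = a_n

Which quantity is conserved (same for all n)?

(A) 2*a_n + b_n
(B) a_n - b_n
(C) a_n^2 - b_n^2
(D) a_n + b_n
D

Replace a_n by a_{n+1} = b_n and b_n by b_{n+1} = a_n in each option and simplify:
(A) 2*a_n + b_n  ->  2*(b_n) + (a_n) = a_n + 2*b_n   [not conserved]
(B) a_n - b_n  ->  (b_n) - (a_n) = -a_n + b_n   [not conserved]
(C) a_n^2 - b_n^2  ->  (b_n)^2 - (a_n)^2 = -a_n^2 + b_n^2   [not conserved]
(D) a_n + b_n  ->  (b_n) + (a_n) = a_n + b_n   [conserved]

Only (D) a_n + b_n returns to itself after one step, so it is the conserved quantity.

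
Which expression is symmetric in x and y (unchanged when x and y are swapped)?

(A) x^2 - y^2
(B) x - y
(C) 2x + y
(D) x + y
D

A symmetric expression is unchanged when the variables are permuted; here the transformation to test is the swap (x, y) -> (y, x).
Substitute the transformed coordinates into each option and compare with the original:
(A) x^2 - y^2  ->  (y)^2 - (x)^2 = -x^2 + y^2   [differs from x^2 - y^2: not invariant]
(B) x - y  ->  (y) - (x) = -x + y   [differs from x - y: not invariant]
(C) 2x + y  ->  2(y) + (x) = x + 2y   [differs from 2x + y: not invariant]
(D) x + y  ->  (y) + (x) = x + y   [equals x + y: invariant]

Only option (D), x + y, is unchanged by the transformation.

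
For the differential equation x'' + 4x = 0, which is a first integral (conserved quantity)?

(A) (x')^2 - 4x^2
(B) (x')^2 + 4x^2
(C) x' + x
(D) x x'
B

A first integral I satisfies dI/dt = 0 along every solution. Differentiate each option and use the equation of motion:
(A) d/dt[(x')^2 - 4x^2] = 2x'x'' - 8x x' = -16x x', not identically 0
(B) d/dt[(x')^2 + 4x^2] = 2x'x'' + 8x x' = 2x'(-4x) + 8x x' = 0
(C) d/dt[x' + x] = x'' + x' = -4x + x', not identically 0
(D) d/dt[x x'] = (x')^2 + x x'' = (x')^2 - 4x^2, not identically 0

Only (B) has zero time-derivative. So the energy-like quantity (x')^2 + 4x^2 is the first integral.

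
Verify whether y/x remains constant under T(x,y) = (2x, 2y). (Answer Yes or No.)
Yes

Substitute T(x,y) = (2x, 2y) into the expression and compare with the original.

Original: y/x
After applying T: (2y)/(2x) = y/x

This is identical to the original y/x, so the expression is invariant.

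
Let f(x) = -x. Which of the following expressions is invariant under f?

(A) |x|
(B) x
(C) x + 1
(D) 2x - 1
A

For f(x) = -x:
Applying f replaces x by -x. Since |-x| = |x|, the absolute value is unchanged by f, whereas x -> -x, 2x - 1 -> -2x - 1 and x + 1 -> -x + 1 all change.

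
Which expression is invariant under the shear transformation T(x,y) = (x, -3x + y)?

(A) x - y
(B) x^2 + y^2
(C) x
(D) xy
C

Under the shear T(x,y) = (x, -3x + y):
Substitute the transformed coordinates into each option and compare with the original:
(A) x - y  ->  (x) - (-3x + y) = 4x - y   [differs from x - y: not invariant]
(B) x^2 + y^2  ->  (x)^2 + (-3x + y)^2 = 10x^2 - 6xy + y^2   [differs from x^2 + y^2: not invariant]
(C) x  ->  (x) = x   [equals x: invariant]
(D) xy  ->  (x)(-3x + y) = -3x^2 + xy   [differs from xy: not invariant]

Only option (C), x, is unchanged by the transformation.
A vertical shear moves points parallel to the y-axis, so the x-coordinate (and any function of x alone) is unchanged.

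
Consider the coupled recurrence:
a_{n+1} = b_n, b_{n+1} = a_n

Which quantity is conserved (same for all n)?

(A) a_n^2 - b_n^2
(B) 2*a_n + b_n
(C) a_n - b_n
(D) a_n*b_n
D

Replace a_n by a_{n+1} = b_n and b_n by b_{n+1} = a_n in each option and simplify:
(A) a_n^2 - b_n^2  ->  (b_n)^2 - (a_n)^2 = -a_n^2 + b_n^2   [not conserved]
(B) 2*a_n + b_n  ->  2*(b_n) + (a_n) = a_n + 2*b_n   [not conserved]
(C) a_n - b_n  ->  (b_n) - (a_n) = -a_n + b_n   [not conserved]
(D) a_n*b_n  ->  (b_n)*(a_n) = a_n*b_n   [conserved]

Only (D) a_n*b_n returns to itself after one step, so it is the conserved quantity.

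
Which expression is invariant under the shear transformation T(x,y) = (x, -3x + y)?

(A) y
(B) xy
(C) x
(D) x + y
C

Under the shear T(x,y) = (x, -3x + y):
Substitute the transformed coordinates into each option and compare with the original:
(A) y  ->  (-3x + y) = -3x + y   [differs from y: not invariant]
(B) xy  ->  (x)(-3x + y) = -3x^2 + xy   [differs from xy: not invariant]
(C) x  ->  (x) = x   [equals x: invariant]
(D) x + y  ->  (x) + (-3x + y) = -2x + y   [differs from x + y: not invariant]

Only option (C), x, is unchanged by the transformation.
A vertical shear moves points parallel to the y-axis, so the x-coordinate (and any function of x alone) is unchanged.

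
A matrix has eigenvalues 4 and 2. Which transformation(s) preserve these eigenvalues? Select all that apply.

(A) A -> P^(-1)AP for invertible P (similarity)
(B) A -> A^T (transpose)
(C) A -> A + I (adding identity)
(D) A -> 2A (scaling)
A and B

Eigenvalues are preserved by:
1. Similarity transformations: A -> P^(-1)AP (same characteristic polynomial)
2. Transpose: A^T has the same eigenvalues as A

Eigenvalues are NOT preserved by:
- Adding identity: eigenvalues become 4+1, 2+1
- Scaling: eigenvalues become 8, 4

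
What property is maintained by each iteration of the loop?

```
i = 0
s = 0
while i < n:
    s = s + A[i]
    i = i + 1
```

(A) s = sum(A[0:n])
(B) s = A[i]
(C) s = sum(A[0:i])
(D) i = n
C

A loop invariant must hold before the first iteration and be re-established by every execution of the body.

(C) s = sum(A[0:i]): Initially i = 0 and s = 0 = sum of the empty slice A[0:0]. If s = sum(A[0:i]) holds at the top of an iteration, the body sets s to sum(A[0:i]) + A[i] = sum(A[0:i+1]) and then i to i+1, so s = sum(A[0:i]) holds again. At exit i = n, giving s = sum(A[0:n]).

The other options fail:
(A) s = sum(A[0:n]): false before the loop (s = 0, not the full sum) -- it only becomes true at exit.
(B) s = A[i]: after the first iteration s = A[0] but i = 1, so s = A[i] compares s with the wrong element (and fails in general).
(D) i = n: false initially (i = 0); it is the exit condition, not an invariant.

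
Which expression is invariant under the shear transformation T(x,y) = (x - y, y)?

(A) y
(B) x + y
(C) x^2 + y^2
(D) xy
A

Under the shear T(x,y) = (x - y, y):
Substitute the transformed coordinates into each option and compare with the original:
(A) y  ->  (y) = y   [equals y: invariant]
(B) x + y  ->  (x - y) + (y) = x   [differs from x + y: not invariant]
(C) x^2 + y^2  ->  (x - y)^2 + (y)^2 = x^2 - 2xy + 2y^2   [differs from x^2 + y^2: not invariant]
(D) xy  ->  (x - y)(y) = xy - y^2   [differs from xy: not invariant]

Only option (A), y, is unchanged by the transformation.
A horizontal shear moves points parallel to the x-axis, so the y-coordinate (and any function of y alone) is unchanged.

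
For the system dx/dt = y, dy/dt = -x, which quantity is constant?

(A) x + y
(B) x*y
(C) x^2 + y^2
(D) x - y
C

A first integral I satisfies dI/dt = 0 along every solution. Differentiate each option and use the equation of motion:
(A) d/dt[x + y] = y + (-x) = y - x, not identically 0
(B) d/dt[x*y] = (dx/dt)y + x(dy/dt) = y^2 - x^2, not identically 0
(C) d/dt[x^2 + y^2] = 2x*dx/dt + 2y*dy/dt = 2x*y + 2y*(-x) = 0
(D) d/dt[x - y] = y - (-x) = x + y, not identically 0

Only (C) has zero time-derivative. So x^2 + y^2 (the squared radius; trajectories are circles) is the conserved quantity.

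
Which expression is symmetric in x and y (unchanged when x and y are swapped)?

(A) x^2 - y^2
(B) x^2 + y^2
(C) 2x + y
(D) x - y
B

A symmetric expression is unchanged when the variables are permuted; here the transformation to test is the swap (x, y) -> (y, x).
Substitute the transformed coordinates into each option and compare with the original:
(A) x^2 - y^2  ->  (y)^2 - (x)^2 = -x^2 + y^2   [differs from x^2 - y^2: not invariant]
(B) x^2 + y^2  ->  (y)^2 + (x)^2 = x^2 + y^2   [equals x^2 + y^2: invariant]
(C) 2x + y  ->  2(y) + (x) = x + 2y   [differs from 2x + y: not invariant]
(D) x - y  ->  (y) - (x) = -x + y   [differs from x - y: not invariant]

Only option (B), x^2 + y^2, is unchanged by the transformation.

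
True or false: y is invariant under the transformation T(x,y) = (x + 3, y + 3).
False

Substitute T(x,y) = (x + 3, y + 3) into the expression and compare with the original.

Original: y
After applying T: (y + 3) = y + 3

This differs from the original y (difference: 3), so the expression is NOT invariant.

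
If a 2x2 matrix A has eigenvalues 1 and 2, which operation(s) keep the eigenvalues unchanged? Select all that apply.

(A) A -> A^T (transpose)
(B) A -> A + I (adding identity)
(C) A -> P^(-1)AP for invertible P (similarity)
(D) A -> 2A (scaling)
A and C

Eigenvalues are preserved by:
1. Similarity transformations: A -> P^(-1)AP (same characteristic polynomial)
2. Transpose: A^T has the same eigenvalues as A

Eigenvalues are NOT preserved by:
- Adding identity: eigenvalues become 1+1, 2+1
- Scaling: eigenvalues become 2, 4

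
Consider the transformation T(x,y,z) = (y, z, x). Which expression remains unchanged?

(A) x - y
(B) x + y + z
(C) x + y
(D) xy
B

Apply T(x,y,z) = (y, z, x) to each option, i.e. replace (x, y, z) by the transformed coordinates.
Substitute the transformed coordinates into each option and compare with the original:
(A) x - y  ->  (y) - (z) = y - z   [differs from x - y: not invariant]
(B) x + y + z  ->  (y) + (z) + (x) = x + y + z   [equals x + y + z: invariant]
(C) x + y  ->  (y) + (z) = y + z   [differs from x + y: not invariant]
(D) xy  ->  (y)(z) = yz   [differs from xy: not invariant]

Only option (B), x + y + z, is unchanged by the transformation.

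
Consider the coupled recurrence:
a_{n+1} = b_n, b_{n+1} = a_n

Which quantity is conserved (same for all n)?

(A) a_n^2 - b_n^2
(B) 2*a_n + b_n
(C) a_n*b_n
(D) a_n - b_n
C

Replace a_n by a_{n+1} = b_n and b_n by b_{n+1} = a_n in each option and simplify:
(A) a_n^2 - b_n^2  ->  (b_n)^2 - (a_n)^2 = -a_n^2 + b_n^2   [not conserved]
(B) 2*a_n + b_n  ->  2*(b_n) + (a_n) = a_n + 2*b_n   [not conserved]
(C) a_n*b_n  ->  (b_n)*(a_n) = a_n*b_n   [conserved]
(D) a_n - b_n  ->  (b_n) - (a_n) = -a_n + b_n   [not conserved]

Only (C) a_n*b_n returns to itself after one step, so it is the conserved quantity.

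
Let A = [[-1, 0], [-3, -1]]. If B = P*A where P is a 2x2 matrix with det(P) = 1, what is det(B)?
1

By the multiplicative property of determinants, det(B) = det(P*A) = det(P) * det(A) = det(A),
so the determinant is invariant under multiplication by any determinant-1 matrix; we just need det(A).

det(A) = (-1)(-1) - (0)(-3) = 1 - 0 = 1

Therefore det(B) = 1 * 1 = 1.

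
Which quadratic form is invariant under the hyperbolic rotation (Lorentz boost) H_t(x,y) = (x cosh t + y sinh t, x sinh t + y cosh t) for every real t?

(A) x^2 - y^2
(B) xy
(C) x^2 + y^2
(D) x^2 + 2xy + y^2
A

Write x' = x cosh t + y sinh t, y' = x sinh t + y cosh t and substitute into each option:
(A) x^2 - y^2: (x cosh t + y sinh t)^2 - (x sinh t + y cosh t)^2 = x^2(cosh^2 t - sinh^2 t) + 2xy(cosh t sinh t - sinh t cosh t) + y^2(sinh^2 t - cosh^2 t) = x^2 - y^2   [invariant, using cosh^2 t - sinh^2 t = 1]
(B) xy: (x cosh t + y sinh t)(x sinh t + y cosh t) = xy(cosh^2 t + sinh^2 t) + (x^2 + y^2) sinh t cosh t = xy cosh 2t + (x^2 + y^2)(sinh 2t)/2   [not invariant for t != 0]
(C) x^2 + y^2: (x cosh t + y sinh t)^2 + (x sinh t + y cosh t)^2 = (x^2 + y^2)(cosh^2 t + sinh^2 t) + 4xy sinh t cosh t = (x^2 + y^2) cosh 2t + 2xy sinh 2t   [not invariant for t != 0]
(D) x^2 + 2xy + y^2: (x' + y')^2 with x' + y' = (x + y)(cosh t + sinh t) = (x + y)e^t, so it becomes (x + y)^2 e^(2t)   [not invariant for t != 0]

Only (A) x^2 - y^2 is unchanged; it is the Minkowski form preserved by Lorentz boosts, just as x^2 + y^2 is preserved by ordinary rotations.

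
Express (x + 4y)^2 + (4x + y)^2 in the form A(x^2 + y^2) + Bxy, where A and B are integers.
17(x^2 + y^2) + 16xy

Expanding: (x + 4y)^2 = x^2 + 8xy + 16y^2
(4x + y)^2 = 16x^2 + 8xy + y^2
Sum = (1+16)(x^2+y^2) + 16xy = 17(x^2 + y^2) + 16xy
This is symmetric in x and y.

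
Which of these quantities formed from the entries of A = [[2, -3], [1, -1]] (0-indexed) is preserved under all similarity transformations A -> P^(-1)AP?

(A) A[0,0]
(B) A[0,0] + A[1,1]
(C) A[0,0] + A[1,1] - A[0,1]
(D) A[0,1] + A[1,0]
B

A[0,0] + A[1,1] is the trace of A. By the cyclic property of the trace, tr(P^(-1)AP) = tr(APP^(-1)) = tr(A), so it is the same for every matrix similar to A.

The other combinations are not similarity invariants. For example, take P = [[1, 1], [1, 2]] (det P = 1), so P^(-1) = [[2, -1], [-1, 1]] and
B = P^(-1)AP = [[-2, -7], [1, 3]].
Evaluating each option on A and on B:
(A) A[0,0]: 2 for A, -2 for B -> changes
(B) A[0,0] + A[1,1]: 1 for A, 1 for B -> unchanged
(C) A[0,0] + A[1,1] - A[0,1]: 4 for A, 8 for B -> changes
(D) A[0,1] + A[1,0]: -2 for A, -6 for B -> changes

Only (B) A[0,0] + A[1,1] = 1 survives (and it does so for every P, not just this one), so it is the invariant.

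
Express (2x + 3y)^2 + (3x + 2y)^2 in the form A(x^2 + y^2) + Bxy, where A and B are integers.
13(x^2 + y^2) + 24xy

Expanding: (2x + 3y)^2 = 4x^2 + 12xy + 9y^2
(3x + 2y)^2 = 9x^2 + 12xy + 4y^2
Sum = (4+9)(x^2+y^2) + 24xy = 13(x^2 + y^2) + 24xy
This is symmetric in x and y.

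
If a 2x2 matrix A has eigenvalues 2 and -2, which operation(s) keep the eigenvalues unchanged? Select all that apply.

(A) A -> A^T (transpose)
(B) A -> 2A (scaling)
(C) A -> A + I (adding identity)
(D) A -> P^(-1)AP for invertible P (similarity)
A and D

Eigenvalues are preserved by:
1. Similarity transformations: A -> P^(-1)AP (same characteristic polynomial)
2. Transpose: A^T has the same eigenvalues as A

Eigenvalues are NOT preserved by:
- Adding identity: eigenvalues become 2+1, -2+1
- Scaling: eigenvalues become 4, -4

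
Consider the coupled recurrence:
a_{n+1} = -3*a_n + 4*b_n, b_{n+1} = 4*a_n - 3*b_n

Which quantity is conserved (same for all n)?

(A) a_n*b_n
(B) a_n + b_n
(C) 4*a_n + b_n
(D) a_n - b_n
B

Replace a_n by a_{n+1} = -3*a_n + 4*b_n and b_n by b_{n+1} = 4*a_n - 3*b_n in each option and simplify:
(A) a_n*b_n  ->  (-3*a_n + 4*b_n)*(4*a_n - 3*b_n) = -12*a_n^2 + 25*a_n*b_n - 12*b_n^2   [not conserved]
(B) a_n + b_n  ->  (-3*a_n + 4*b_n) + (4*a_n - 3*b_n) = a_n + b_n   [conserved]
(C) 4*a_n + b_n  ->  4*(-3*a_n + 4*b_n) + (4*a_n - 3*b_n) = -8*a_n + 13*b_n   [not conserved]
(D) a_n - b_n  ->  (-3*a_n + 4*b_n) - (4*a_n - 3*b_n) = -7*a_n + 7*b_n   [not conserved]

Only (B) a_n + b_n returns to itself after one step, so it is the conserved quantity.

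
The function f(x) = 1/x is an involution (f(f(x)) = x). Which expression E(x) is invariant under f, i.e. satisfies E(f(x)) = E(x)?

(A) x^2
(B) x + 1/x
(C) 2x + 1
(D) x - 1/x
B

Replace x by f(x) = 1/x in each option and simplify. As a quick numerical cross-check, also compare E(5) with E(f(5)) = E(1/5).

(A) x^2  ->  (1/x)^2 = x^(-2); check: E(5) = 25 but E(1/5) = 1/25.   [not invariant]
(B) x + 1/x  ->  (1/x) + 1/(1/x), which simplifies back to x + 1/x; check: E(5) = 26/5, E(1/5) = 26/5.   [invariant]
(C) 2x + 1  ->  2(1/x) + 1 = (x + 2)/x; check: E(5) = 11 but E(1/5) = 7/5.   [not invariant]
(D) x - 1/x  ->  (1/x) - 1/(1/x) = -x + 1/x; check: E(5) = 24/5 but E(1/5) = -24/5.   [not invariant]

Only (B) is unchanged. E is symmetric under swapping x with f(x) = 1/x, which is exactly what an involution does.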